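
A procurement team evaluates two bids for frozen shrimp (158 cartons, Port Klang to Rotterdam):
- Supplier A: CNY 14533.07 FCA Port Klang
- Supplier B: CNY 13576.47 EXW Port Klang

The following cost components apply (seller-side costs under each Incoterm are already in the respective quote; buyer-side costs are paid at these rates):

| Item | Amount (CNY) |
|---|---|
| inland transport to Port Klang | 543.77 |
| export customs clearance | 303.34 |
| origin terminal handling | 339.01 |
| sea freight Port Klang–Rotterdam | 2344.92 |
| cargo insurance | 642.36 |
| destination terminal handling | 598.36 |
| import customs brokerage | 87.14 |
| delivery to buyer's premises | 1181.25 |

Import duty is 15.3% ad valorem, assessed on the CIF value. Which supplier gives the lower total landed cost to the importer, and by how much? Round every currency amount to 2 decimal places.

Supplier B is cheaper by CNY 126.24

Supplier A (FCA):
CIF value = FCA price + origin terminal + freight + insurance = 14533.07 + 339.01 + 2344.92 + 642.36 = 17859.36
Import duty = 17859.36 × 15.3% = 2732.48
Buyer bears (A): 339.01 + 2344.92 + 642.36 + 598.36 + 87.14 + 1181.25 = 5193.04
Landed cost (A) = invoice 14533.07 + 5193.04 + duty 2732.48 = 22458.59
Supplier B (EXW):
CIF value = EXW price + inland to port + export clearance + origin terminal + freight + insurance = 13576.47 + 543.77 + 303.34 + 339.01 + 2344.92 + 642.36 = 17749.87
Import duty = 17749.87 × 15.3% = 2715.73
Buyer bears (B): 543.77 + 303.34 + 339.01 + 2344.92 + 642.36 + 598.36 + 87.14 + 1181.25 = 6040.15
Landed cost (B) = invoice 13576.47 + 6040.15 + duty 2715.73 = 22332.35
Difference = |22458.59 − 22332.35| = 126.24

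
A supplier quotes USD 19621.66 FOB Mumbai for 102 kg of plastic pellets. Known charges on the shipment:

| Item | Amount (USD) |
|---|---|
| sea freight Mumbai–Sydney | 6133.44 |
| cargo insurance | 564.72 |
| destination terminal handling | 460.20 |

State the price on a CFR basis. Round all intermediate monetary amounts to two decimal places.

CFR price: USD 25755.10

Not relevant to the conversion: insurance, destination terminal — on the buyer under both terms; not part of either seller's price.
From FOB to CFR, the seller additionally bears: freight.
CFR price = 19621.66 + 6133.44 = 25755.10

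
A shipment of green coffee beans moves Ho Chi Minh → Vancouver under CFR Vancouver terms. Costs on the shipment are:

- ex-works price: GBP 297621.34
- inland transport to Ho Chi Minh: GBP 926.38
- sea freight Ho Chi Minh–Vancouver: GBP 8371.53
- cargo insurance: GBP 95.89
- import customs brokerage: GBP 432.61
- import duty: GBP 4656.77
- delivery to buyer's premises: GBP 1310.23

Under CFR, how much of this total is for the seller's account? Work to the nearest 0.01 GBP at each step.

Seller's account: GBP 306919.25

CFR: the seller pays costs through ocean freight to the destination port, but not insurance.
Seller's account: goods 297621.34 + inland to port 926.38 + freight 8371.53 = 306919.25
Buyer's account: insurance 95.89 + brokerage 432.61 + duty 4656.77 + delivery 1310.23 = 6495.50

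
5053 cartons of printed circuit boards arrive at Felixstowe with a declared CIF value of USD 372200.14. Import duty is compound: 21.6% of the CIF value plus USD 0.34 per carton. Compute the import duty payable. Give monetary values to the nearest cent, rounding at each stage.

Import duty: USD 82113.25

Ad valorem component: 372200.14 × 21.6% = 80395.23
Specific component: 5053 × 0.34 = 1718.02
Import duty = 80395.23 + 1718.02 = 82113.25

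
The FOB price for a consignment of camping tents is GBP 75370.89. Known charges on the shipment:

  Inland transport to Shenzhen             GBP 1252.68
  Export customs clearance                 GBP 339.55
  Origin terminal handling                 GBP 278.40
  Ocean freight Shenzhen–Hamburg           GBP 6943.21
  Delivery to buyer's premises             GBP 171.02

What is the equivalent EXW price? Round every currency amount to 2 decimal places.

EXW price: GBP 73500.26

Not relevant to the conversion: delivery, freight — on the buyer under both terms; not part of either seller's price.
From FOB to EXW, the seller no longer bears: inland to port, export clearance, origin terminal.
EXW price = 75370.89 − 1252.68 − 339.55 − 278.40 = 73500.26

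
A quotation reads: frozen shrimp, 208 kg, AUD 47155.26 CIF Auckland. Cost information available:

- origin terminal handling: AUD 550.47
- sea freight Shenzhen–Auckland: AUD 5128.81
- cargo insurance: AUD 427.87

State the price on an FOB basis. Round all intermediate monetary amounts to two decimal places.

FOB price: AUD 41598.58

Not relevant to the conversion: origin terminal — on the seller under both CIF and FOB; already in the CIF price and stays in the FOB price.
From CIF to FOB, the seller no longer bears: freight, insurance.
FOB price = 47155.26 − 5128.81 − 427.87 = 41598.58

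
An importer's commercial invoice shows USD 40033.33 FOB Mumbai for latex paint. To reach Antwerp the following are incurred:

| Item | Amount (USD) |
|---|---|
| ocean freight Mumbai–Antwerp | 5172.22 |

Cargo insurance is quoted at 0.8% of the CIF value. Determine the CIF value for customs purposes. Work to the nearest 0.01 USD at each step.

CIF value: USD 45570.11

Let C be the CIF value. C = FOB price + freight + 0.8% × C
C − 0.8% × C = 40033.33 + 5172.22
0.992 × C = 45205.55
C = 45205.55 / 0.992 = 45570.11
Insurance premium = 0.8% × 45570.11 = 364.56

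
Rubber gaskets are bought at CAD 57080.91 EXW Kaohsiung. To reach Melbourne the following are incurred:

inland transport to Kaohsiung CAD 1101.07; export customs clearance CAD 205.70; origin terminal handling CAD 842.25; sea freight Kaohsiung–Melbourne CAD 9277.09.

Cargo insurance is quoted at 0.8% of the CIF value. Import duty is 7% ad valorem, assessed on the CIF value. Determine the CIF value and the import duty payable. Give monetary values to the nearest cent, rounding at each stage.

CIF value: CAD 69059.50; import duty: CAD 4834.17

Let C be the CIF value. C = EXW price + pre-shipment costs + freight + 0.8% × C
C − 0.8% × C = 57080.91 + 1101.07 + 205.70 + 842.25 + 9277.09
0.992 × C = 68507.02
C = 68507.02 / 0.992 = 69059.50
Insurance premium = 0.8% × 69059.50 = 552.48
Import duty = 69059.50 × 7% = 4834.17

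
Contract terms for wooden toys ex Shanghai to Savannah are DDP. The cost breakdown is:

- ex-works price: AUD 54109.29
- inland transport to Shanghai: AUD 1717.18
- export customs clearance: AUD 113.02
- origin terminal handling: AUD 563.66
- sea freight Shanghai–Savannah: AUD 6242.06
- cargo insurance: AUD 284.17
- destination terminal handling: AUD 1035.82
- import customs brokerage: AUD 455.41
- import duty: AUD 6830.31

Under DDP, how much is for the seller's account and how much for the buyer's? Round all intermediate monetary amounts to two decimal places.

Seller: AUD 71350.92; buyer: AUD 0.00

DDP: the seller bears all costs including import duty.
Seller's account: goods 54109.29 + inland to port 1717.18 + export clearance 113.02 + origin terminal 563.66 + freight 6242.06 + insurance 284.17 + destination terminal 1035.82 + brokerage 455.41 + duty 6830.31 = 71350.92
Buyer's account: 0.00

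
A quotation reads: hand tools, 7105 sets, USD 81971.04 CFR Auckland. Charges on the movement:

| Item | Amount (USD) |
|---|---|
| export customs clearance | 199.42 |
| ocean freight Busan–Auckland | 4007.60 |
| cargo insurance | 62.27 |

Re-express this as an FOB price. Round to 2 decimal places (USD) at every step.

FOB price: USD 77963.44

Not relevant to the conversion: export clearance — on the seller under both CFR and FOB; already in the CFR price and stays in the FOB price. insurance — on the buyer under both terms; not part of either seller's price.
From CFR to FOB, the seller no longer bears: freight.
FOB price = 81971.04 − 4007.60 = 77963.44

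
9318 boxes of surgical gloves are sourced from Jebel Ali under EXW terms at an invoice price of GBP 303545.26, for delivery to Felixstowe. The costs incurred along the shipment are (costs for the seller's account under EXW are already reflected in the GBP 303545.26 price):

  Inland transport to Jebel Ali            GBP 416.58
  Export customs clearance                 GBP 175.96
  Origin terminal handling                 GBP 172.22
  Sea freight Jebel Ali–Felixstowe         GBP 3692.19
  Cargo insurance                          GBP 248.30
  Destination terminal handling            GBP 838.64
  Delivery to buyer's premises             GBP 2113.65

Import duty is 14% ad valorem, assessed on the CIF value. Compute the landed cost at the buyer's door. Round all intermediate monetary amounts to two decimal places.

EXW: the seller makes goods available at their premises; the buyer bears all onward costs.
CIF value = EXW price + inland to port + export clearance + origin terminal + freight + insurance = 303545.26 + 416.58 + 175.96 + 172.22 + 3692.19 + 248.30 = 308250.51
Import duty = 308250.51 × 14% = 43155.07
Buyer bears: inland to port 416.58 + export clearance 175.96 + origin terminal 172.22 + freight 3692.19 + insurance 248.30 + destination terminal 838.64 + delivery 2113.65 + duty 43155.07 = 50812.61
Landed cost = invoice 303545.26 + 50812.61 = 354357.87

Total landed cost: GBP 354357.87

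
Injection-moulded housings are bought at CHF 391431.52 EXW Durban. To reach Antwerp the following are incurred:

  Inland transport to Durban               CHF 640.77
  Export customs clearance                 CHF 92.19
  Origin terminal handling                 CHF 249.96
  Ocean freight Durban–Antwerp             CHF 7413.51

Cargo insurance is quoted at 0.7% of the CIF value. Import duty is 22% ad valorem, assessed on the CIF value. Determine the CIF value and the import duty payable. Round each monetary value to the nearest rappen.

Let C be the CIF value. C = EXW price + pre-shipment costs + freight + 0.7% × C
C − 0.7% × C = 391431.52 + 640.77 + 92.19 + 249.96 + 7413.51
0.993 × C = 399827.95
C = 399827.95 / 0.993 = 402646.48
Insurance premium = 0.7% × 402646.48 = 2818.53
Import duty = 402646.48 × 22% = 88582.23

CIF value: CHF 402646.48; import duty: CHF 88582.23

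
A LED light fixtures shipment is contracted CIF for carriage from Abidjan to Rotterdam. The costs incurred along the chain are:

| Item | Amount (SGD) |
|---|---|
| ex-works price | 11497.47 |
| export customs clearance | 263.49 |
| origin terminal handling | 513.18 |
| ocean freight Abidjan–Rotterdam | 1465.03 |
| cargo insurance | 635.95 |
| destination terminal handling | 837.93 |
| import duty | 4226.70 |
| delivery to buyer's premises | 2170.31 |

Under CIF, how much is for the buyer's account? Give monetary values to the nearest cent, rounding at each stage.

Buyer's account: SGD 7234.94

CIF: the seller pays costs through ocean freight and marine insurance to the destination port.
Seller's account: goods 11497.47 + export clearance 263.49 + origin terminal 513.18 + freight 1465.03 + insurance 635.95 = 14375.12
Buyer's account: destination terminal 837.93 + duty 4226.70 + delivery 2170.31 = 7234.94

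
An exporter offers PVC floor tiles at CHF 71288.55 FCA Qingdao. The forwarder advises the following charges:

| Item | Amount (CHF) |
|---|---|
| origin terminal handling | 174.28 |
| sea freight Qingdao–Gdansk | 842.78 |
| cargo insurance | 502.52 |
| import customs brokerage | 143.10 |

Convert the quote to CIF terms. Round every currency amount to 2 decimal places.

Not relevant to the conversion: brokerage — on the buyer under both terms; not part of either seller's price.
From FCA to CIF, the seller additionally bears: origin terminal, freight, insurance.
CIF price = 71288.55 + 174.28 + 842.78 + 502.52 = 72808.13

CIF price: CHF 72808.13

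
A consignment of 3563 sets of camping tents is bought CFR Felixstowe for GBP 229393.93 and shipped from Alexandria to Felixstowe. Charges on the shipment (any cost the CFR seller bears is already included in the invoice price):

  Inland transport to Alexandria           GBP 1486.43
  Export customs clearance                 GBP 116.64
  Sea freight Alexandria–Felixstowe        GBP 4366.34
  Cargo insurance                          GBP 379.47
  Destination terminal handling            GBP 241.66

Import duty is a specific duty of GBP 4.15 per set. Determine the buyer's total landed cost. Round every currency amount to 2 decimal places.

Total landed cost: GBP 244801.51

CFR: the seller pays costs through ocean freight to the destination port, but not insurance.
Already in the invoice (seller's account under CFR): inland to port, export clearance, freight — exclude.
CIF value = CFR price + insurance = 229393.93 + 379.47 = 229773.40
Import duty = 3563 × 4.15 = 14786.45
Buyer bears: insurance 379.47 + destination terminal 241.66 + duty 14786.45 = 15407.58
Landed cost = invoice 229393.93 + 15407.58 = 244801.51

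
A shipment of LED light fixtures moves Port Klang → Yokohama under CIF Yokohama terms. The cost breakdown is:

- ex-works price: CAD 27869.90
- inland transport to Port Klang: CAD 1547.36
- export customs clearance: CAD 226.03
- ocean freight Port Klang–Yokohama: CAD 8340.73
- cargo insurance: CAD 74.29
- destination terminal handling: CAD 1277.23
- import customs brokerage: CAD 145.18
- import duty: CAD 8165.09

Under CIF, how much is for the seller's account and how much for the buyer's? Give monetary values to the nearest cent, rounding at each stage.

CIF: the seller pays costs through ocean freight and marine insurance to the destination port.
Seller's account: goods 27869.90 + inland to port 1547.36 + export clearance 226.03 + freight 8340.73 + insurance 74.29 = 38058.31
Buyer's account: destination terminal 1277.23 + brokerage 145.18 + duty 8165.09 = 9587.50

Seller: CAD 38058.31; buyer: CAD 9587.50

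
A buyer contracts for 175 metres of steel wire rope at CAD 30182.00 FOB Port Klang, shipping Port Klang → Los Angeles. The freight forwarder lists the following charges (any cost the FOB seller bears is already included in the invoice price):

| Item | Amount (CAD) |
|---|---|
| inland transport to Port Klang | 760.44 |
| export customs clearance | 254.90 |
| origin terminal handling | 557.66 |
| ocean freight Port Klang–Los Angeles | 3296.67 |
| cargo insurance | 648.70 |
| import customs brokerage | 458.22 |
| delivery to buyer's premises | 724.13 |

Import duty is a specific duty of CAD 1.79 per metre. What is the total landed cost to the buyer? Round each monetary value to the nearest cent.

Total landed cost: CAD 35622.97

FOB: the seller bears costs until goods are on board at the origin port; the buyer bears freight, insurance and all costs thereafter.
Already in the invoice (seller's account under FOB): inland to port, export clearance, origin terminal — exclude.
CIF value = FOB price + freight + insurance = 30182.00 + 3296.67 + 648.70 = 34127.37
Import duty = 175 × 1.79 = 313.25
Buyer bears: freight 3296.67 + insurance 648.70 + brokerage 458.22 + delivery 724.13 + duty 313.25 = 5440.97
Landed cost = invoice 30182.00 + 5440.97 = 35622.97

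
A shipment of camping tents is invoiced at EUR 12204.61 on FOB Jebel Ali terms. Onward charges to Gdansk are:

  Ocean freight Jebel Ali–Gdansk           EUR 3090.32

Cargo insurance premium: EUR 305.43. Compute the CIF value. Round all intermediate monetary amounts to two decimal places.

CIF value: EUR 15600.36

CIF = FOB price + freight + insurance
CIF = 12204.61 + 3090.32 + 305.43 = 15600.36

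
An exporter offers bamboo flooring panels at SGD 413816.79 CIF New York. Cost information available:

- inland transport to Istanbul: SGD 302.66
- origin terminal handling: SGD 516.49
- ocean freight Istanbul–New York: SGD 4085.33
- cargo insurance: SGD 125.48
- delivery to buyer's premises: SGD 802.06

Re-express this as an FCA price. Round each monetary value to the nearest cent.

FCA price: SGD 409089.49

Not relevant to the conversion: inland to port — on the seller under both CIF and FCA; already in the CIF price and stays in the FCA price. delivery — on the buyer under both terms; not part of either seller's price.
From CIF to FCA, the seller no longer bears: origin terminal, freight, insurance.
FCA price = 413816.79 − 516.49 − 4085.33 − 125.48 = 409089.49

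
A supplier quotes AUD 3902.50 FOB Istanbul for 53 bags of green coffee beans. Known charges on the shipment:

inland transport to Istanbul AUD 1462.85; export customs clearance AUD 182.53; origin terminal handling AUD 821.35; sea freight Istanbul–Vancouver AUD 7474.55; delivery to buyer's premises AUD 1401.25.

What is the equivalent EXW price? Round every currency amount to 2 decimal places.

EXW price: AUD 1435.77

Not relevant to the conversion: freight, delivery — on the buyer under both terms; not part of either seller's price.
From FOB to EXW, the seller no longer bears: inland to port, export clearance, origin terminal.
EXW price = 3902.50 − 1462.85 − 182.53 − 821.35 = 1435.77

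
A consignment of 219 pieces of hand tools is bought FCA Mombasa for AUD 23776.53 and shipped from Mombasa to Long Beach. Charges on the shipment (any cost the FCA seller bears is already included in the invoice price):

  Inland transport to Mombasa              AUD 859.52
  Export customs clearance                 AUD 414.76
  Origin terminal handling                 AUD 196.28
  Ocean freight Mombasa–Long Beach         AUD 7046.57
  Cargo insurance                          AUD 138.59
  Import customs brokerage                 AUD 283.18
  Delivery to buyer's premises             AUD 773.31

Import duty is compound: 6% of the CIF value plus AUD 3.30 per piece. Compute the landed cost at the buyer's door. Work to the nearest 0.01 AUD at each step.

Total landed cost: AUD 34806.64

FCA: the seller delivers export-cleared goods to the carrier; the buyer bears costs from that point.
Already in the invoice (seller's account under FCA): inland to port, export clearance — exclude.
CIF value = FCA price + origin terminal + freight + insurance = 23776.53 + 196.28 + 7046.57 + 138.59 = 31157.97
Ad valorem component: 31157.97 × 6% = 1869.48
Specific component: 219 × 3.30 = 722.70
Import duty = 1869.48 + 722.70 = 2592.18
Buyer bears: origin terminal 196.28 + freight 7046.57 + insurance 138.59 + brokerage 283.18 + delivery 773.31 + duty 2592.18 = 11030.11
Landed cost = invoice 23776.53 + 11030.11 = 34806.64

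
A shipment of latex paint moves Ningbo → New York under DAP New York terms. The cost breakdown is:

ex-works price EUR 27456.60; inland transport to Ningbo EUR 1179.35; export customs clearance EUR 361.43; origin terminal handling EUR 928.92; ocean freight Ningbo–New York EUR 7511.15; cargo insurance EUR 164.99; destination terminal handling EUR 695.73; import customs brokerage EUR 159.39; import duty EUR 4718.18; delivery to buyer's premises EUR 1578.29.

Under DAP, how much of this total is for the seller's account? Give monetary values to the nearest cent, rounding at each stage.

Seller's account: EUR 39876.46

DAP: the seller bears all costs to the named destination except import duty and clearance.
Seller's account: goods 27456.60 + inland to port 1179.35 + export clearance 361.43 + origin terminal 928.92 + freight 7511.15 + insurance 164.99 + destination terminal 695.73 + delivery 1578.29 = 39876.46
Buyer's account: brokerage 159.39 + duty 4718.18 = 4877.57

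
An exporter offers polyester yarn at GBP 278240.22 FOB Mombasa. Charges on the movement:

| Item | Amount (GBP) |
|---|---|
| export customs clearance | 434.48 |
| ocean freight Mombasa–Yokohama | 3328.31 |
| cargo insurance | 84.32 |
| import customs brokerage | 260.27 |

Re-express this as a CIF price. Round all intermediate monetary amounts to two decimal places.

CIF price: GBP 281652.85

Not relevant to the conversion: export clearance — on the seller under both FOB and CIF; already in the FOB price and stays in the CIF price. brokerage — on the buyer under both terms; not part of either seller's price.
From FOB to CIF, the seller additionally bears: freight, insurance.
CIF price = 278240.22 + 3328.31 + 84.32 = 281652.85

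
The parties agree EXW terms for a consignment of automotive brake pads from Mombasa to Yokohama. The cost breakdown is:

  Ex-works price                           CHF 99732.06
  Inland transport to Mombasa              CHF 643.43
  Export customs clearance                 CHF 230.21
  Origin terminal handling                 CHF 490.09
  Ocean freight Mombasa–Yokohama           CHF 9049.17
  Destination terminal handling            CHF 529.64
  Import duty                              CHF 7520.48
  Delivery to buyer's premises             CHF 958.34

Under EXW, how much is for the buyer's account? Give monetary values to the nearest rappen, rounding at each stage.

EXW: the seller makes goods available at their premises; the buyer bears all onward costs.
Seller's account: goods 99732.06 = 99732.06
Buyer's account: inland to port 643.43 + export clearance 230.21 + origin terminal 490.09 + freight 9049.17 + destination terminal 529.64 + duty 7520.48 + delivery 958.34 = 19421.36

Buyer's account: CHF 19421.36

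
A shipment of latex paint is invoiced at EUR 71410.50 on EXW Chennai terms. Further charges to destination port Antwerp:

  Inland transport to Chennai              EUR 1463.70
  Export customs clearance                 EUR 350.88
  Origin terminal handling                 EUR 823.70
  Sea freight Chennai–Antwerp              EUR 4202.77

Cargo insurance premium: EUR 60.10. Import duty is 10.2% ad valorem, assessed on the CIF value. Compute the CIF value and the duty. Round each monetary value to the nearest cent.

CIF value: EUR 78311.65; import duty: EUR 7987.79

CIF = EXW price + pre-shipment costs + freight + insurance
CIF = 71410.50 + 1463.70 + 350.88 + 823.70 + 4202.77 + 60.10 = 78311.65
Import duty = 78311.65 × 10.2% = 7987.79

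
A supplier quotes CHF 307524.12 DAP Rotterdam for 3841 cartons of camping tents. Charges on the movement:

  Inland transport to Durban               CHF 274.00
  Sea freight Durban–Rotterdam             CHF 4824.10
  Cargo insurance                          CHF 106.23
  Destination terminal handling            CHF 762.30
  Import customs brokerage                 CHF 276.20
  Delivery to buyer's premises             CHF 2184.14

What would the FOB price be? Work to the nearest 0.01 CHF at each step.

Not relevant to the conversion: inland to port — on the seller under both DAP and FOB; already in the DAP price and stays in the FOB price. brokerage — on the buyer under both terms; not part of either seller's price.
From DAP to FOB, the seller no longer bears: freight, insurance, destination terminal, delivery.
FOB price = 307524.12 − 4824.10 − 106.23 − 762.30 − 2184.14 = 299647.35

FOB price: CHF 299647.35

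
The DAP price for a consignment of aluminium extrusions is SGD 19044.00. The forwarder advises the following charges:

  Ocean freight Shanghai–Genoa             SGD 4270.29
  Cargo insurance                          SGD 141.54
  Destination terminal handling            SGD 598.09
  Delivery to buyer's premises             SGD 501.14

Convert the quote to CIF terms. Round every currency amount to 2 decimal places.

Not relevant to the conversion: freight, insurance — on the seller under both DAP and CIF; already in the DAP price and stays in the CIF price.
From DAP to CIF, the seller no longer bears: destination terminal, delivery.
CIF price = 19044.00 − 598.09 − 501.14 = 17944.77

CIF price: SGD 17944.77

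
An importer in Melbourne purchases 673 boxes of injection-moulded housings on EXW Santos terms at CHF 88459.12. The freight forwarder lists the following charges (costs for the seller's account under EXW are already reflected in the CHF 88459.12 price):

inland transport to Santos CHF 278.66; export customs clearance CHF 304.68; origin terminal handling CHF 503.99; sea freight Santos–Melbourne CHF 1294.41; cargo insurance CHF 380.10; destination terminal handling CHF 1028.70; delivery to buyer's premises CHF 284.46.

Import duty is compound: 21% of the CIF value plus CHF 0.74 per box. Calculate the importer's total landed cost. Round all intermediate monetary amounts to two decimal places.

EXW: the seller makes goods available at their premises; the buyer bears all onward costs.
CIF value = EXW price + inland to port + export clearance + origin terminal + freight + insurance = 88459.12 + 278.66 + 304.68 + 503.99 + 1294.41 + 380.10 = 91220.96
Ad valorem component: 91220.96 × 21% = 19156.40
Specific component: 673 × 0.74 = 498.02
Import duty = 19156.40 + 498.02 = 19654.42
Buyer bears: inland to port 278.66 + export clearance 304.68 + origin terminal 503.99 + freight 1294.41 + insurance 380.10 + destination terminal 1028.70 + delivery 284.46 + duty 19654.42 = 23729.42
Landed cost = invoice 88459.12 + 23729.42 = 112188.54

Total landed cost: CHF 112188.54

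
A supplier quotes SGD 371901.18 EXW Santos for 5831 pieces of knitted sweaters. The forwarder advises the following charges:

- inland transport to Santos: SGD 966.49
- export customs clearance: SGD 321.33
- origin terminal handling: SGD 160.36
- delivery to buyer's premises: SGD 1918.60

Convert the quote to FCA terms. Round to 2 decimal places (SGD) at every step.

FCA price: SGD 373189.00

Not relevant to the conversion: delivery, origin terminal — on the buyer under both terms; not part of either seller's price.
From EXW to FCA, the seller additionally bears: inland to port, export clearance.
FCA price = 371901.18 + 966.49 + 321.33 = 373189.00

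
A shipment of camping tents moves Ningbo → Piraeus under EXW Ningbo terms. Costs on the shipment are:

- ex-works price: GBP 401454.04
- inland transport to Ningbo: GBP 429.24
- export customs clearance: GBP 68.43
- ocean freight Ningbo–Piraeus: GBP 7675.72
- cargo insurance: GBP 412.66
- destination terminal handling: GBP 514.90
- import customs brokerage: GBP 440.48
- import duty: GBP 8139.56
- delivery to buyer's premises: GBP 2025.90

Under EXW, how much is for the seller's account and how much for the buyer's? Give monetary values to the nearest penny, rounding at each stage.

Seller: GBP 401454.04; buyer: GBP 19706.89

EXW: the seller makes goods available at their premises; the buyer bears all onward costs.
Seller's account: goods 401454.04 = 401454.04
Buyer's account: inland to port 429.24 + export clearance 68.43 + freight 7675.72 + insurance 412.66 + destination terminal 514.90 + brokerage 440.48 + duty 8139.56 + delivery 2025.90 = 19706.89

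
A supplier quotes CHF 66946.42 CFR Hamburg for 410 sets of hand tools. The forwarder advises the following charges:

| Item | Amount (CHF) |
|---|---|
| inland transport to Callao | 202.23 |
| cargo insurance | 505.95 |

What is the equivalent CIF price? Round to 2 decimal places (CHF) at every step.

Not relevant to the conversion: inland to port — on the seller under both CFR and CIF; already in the CFR price and stays in the CIF price.
From CFR to CIF, the seller additionally bears: insurance.
CIF price = 66946.42 + 505.95 = 67452.37

CIF price: CHF 67452.37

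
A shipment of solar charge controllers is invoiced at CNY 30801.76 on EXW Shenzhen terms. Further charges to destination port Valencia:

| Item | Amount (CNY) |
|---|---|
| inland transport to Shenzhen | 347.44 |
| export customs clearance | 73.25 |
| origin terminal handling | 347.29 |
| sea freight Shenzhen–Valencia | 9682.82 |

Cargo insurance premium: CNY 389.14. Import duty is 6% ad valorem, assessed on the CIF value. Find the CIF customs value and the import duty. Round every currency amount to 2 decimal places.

CIF = EXW price + pre-shipment costs + freight + insurance
CIF = 30801.76 + 347.44 + 73.25 + 347.29 + 9682.82 + 389.14 = 41641.70
Import duty = 41641.70 × 6% = 2498.50

CIF value: CNY 41641.70; import duty: CNY 2498.50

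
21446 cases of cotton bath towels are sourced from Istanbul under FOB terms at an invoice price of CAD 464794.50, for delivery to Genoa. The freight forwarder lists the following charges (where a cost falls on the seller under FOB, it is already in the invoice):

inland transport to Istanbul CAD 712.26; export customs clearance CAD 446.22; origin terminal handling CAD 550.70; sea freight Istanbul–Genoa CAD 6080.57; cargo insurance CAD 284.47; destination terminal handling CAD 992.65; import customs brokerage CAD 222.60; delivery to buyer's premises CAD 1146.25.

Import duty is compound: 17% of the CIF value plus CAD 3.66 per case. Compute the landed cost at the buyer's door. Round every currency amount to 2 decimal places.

Total landed cost: CAD 632110.52

FOB: the seller bears costs until goods are on board at the origin port; the buyer bears freight, insurance and all costs thereafter.
Already in the invoice (seller's account under FOB): inland to port, export clearance, origin terminal — exclude.
CIF value = FOB price + freight + insurance = 464794.50 + 6080.57 + 284.47 = 471159.54
Ad valorem component: 471159.54 × 17% = 80097.12
Specific component: 21446 × 3.66 = 78492.36
Import duty = 80097.12 + 78492.36 = 158589.48
Buyer bears: freight 6080.57 + insurance 284.47 + destination terminal 992.65 + brokerage 222.60 + delivery 1146.25 + duty 158589.48 = 167316.02
Landed cost = invoice 464794.50 + 167316.02 = 632110.52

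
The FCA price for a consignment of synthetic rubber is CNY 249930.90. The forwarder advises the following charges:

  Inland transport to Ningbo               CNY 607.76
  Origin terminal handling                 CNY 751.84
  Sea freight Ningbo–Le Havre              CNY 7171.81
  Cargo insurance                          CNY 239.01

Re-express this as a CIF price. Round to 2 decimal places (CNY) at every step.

CIF price: CNY 258093.56

Not relevant to the conversion: inland to port — on the seller under both FCA and CIF; already in the FCA price and stays in the CIF price.
From FCA to CIF, the seller additionally bears: origin terminal, freight, insurance.
CIF price = 249930.90 + 751.84 + 7171.81 + 239.01 = 258093.56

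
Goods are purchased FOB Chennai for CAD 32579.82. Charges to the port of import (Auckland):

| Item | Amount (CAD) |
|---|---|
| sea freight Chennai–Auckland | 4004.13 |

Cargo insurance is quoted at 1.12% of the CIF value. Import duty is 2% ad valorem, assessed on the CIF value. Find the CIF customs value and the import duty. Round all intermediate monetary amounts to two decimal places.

Let C be the CIF value. C = FOB price + freight + 1.12% × C
C − 1.12% × C = 32579.82 + 4004.13
0.9888 × C = 36583.95
C = 36583.95 / 0.9888 = 36998.33
Insurance premium = 1.12% × 36998.33 = 414.38
Import duty = 36998.33 × 2% = 739.97

CIF value: CAD 36998.33; import duty: CAD 739.97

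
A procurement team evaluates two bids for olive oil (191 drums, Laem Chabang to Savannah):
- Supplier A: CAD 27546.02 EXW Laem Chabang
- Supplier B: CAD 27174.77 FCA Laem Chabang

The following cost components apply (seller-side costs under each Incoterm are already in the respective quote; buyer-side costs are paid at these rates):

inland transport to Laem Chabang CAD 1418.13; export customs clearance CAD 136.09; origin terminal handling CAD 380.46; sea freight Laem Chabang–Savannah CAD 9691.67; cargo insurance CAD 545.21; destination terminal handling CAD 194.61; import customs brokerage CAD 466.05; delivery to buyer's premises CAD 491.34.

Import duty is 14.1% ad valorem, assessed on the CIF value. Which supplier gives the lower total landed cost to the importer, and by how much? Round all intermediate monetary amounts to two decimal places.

Supplier A (EXW):
CIF value = EXW price + inland to port + export clearance + origin terminal + freight + insurance = 27546.02 + 1418.13 + 136.09 + 380.46 + 9691.67 + 545.21 = 39717.58
Import duty = 39717.58 × 14.1% = 5600.18
Buyer bears (A): 1418.13 + 136.09 + 380.46 + 9691.67 + 545.21 + 194.61 + 466.05 + 491.34 = 13323.56
Landed cost (A) = invoice 27546.02 + 13323.56 + duty 5600.18 = 46469.76
Supplier B (FCA):
CIF value = FCA price + origin terminal + freight + insurance = 27174.77 + 380.46 + 9691.67 + 545.21 = 37792.11
Import duty = 37792.11 × 14.1% = 5328.69
Buyer bears (B): 380.46 + 9691.67 + 545.21 + 194.61 + 466.05 + 491.34 = 11769.34
Landed cost (B) = invoice 27174.77 + 11769.34 + duty 5328.69 = 44272.80
Difference = |46469.76 − 44272.80| = 2196.96

Supplier B is cheaper by CAD 2196.96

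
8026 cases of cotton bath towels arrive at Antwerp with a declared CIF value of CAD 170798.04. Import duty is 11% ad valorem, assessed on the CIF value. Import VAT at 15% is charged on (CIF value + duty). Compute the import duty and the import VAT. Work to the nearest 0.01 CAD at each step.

Import duty = 170798.04 × 11% = 18787.78
VAT base = CIF + duty = 170798.04 + 18787.78 = 189585.82
Import VAT = 189585.82 × 15% = 28437.87

Import duty: CAD 18787.78; import VAT: CAD 28437.87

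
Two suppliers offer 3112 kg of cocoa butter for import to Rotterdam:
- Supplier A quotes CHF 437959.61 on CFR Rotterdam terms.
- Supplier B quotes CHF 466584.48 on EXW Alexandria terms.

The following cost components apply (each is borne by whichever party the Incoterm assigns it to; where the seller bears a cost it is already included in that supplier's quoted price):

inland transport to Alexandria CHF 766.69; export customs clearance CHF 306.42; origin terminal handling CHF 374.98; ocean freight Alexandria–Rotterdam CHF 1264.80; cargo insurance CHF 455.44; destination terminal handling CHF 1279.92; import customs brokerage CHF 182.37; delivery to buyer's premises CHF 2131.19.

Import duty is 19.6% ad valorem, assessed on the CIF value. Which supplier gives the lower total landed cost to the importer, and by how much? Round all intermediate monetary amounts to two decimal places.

Supplier A (CFR):
CIF value = CFR price + insurance = 437959.61 + 455.44 = 438415.05
Import duty = 438415.05 × 19.6% = 85929.35
Buyer bears (A): 455.44 + 1279.92 + 182.37 + 2131.19 = 4048.92
Landed cost (A) = invoice 437959.61 + 4048.92 + duty 85929.35 = 527937.88
Supplier B (EXW):
CIF value = EXW price + inland to port + export clearance + origin terminal + freight + insurance = 466584.48 + 766.69 + 306.42 + 374.98 + 1264.80 + 455.44 = 469752.81
Import duty = 469752.81 × 19.6% = 92071.55
Buyer bears (B): 766.69 + 306.42 + 374.98 + 1264.80 + 455.44 + 1279.92 + 182.37 + 2131.19 = 6761.81
Landed cost (B) = invoice 466584.48 + 6761.81 + duty 92071.55 = 565417.84
Difference = |527937.88 − 565417.84| = 37479.96

Supplier A is cheaper by CHF 37479.96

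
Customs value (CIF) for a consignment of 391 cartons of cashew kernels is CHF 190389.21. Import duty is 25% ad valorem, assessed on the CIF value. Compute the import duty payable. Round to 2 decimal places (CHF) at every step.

Import duty = 190389.21 × 25% = 47597.30

Import duty: CHF 47597.30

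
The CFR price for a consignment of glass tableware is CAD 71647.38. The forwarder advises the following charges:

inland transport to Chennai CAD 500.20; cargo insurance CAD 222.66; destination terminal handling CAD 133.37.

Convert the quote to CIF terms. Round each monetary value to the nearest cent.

CIF price: CAD 71870.04

Not relevant to the conversion: inland to port — on the seller under both CFR and CIF; already in the CFR price and stays in the CIF price. destination terminal — on the buyer under both terms; not part of either seller's price.
From CFR to CIF, the seller additionally bears: insurance.
CIF price = 71647.38 + 222.66 = 71870.04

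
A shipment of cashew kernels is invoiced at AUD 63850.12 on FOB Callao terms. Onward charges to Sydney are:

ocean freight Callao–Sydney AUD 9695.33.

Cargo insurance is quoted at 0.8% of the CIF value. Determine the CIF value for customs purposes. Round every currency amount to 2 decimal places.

Let C be the CIF value. C = FOB price + freight + 0.8% × C
C − 0.8% × C = 63850.12 + 9695.33
0.992 × C = 73545.45
C = 73545.45 / 0.992 = 74138.56
Insurance premium = 0.8% × 74138.56 = 593.11

CIF value: AUD 74138.56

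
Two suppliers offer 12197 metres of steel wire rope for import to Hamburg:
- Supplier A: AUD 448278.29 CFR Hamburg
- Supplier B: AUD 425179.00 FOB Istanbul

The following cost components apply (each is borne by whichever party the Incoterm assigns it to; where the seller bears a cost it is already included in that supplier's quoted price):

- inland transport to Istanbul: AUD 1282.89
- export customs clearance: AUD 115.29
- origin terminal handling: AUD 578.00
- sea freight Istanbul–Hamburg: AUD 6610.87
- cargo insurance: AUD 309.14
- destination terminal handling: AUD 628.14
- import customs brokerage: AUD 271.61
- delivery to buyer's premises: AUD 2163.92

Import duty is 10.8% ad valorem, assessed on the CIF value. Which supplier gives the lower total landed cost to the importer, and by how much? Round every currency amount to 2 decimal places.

Supplier B is cheaper by AUD 18269.17

Supplier A (CFR):
CIF value = CFR price + insurance = 448278.29 + 309.14 = 448587.43
Import duty = 448587.43 × 10.8% = 48447.44
Buyer bears (A): 309.14 + 628.14 + 271.61 + 2163.92 = 3372.81
Landed cost (A) = invoice 448278.29 + 3372.81 + duty 48447.44 = 500098.54
Supplier B (FOB):
CIF value = FOB price + freight + insurance = 425179.00 + 6610.87 + 309.14 = 432099.01
Import duty = 432099.01 × 10.8% = 46666.69
Buyer bears (B): 6610.87 + 309.14 + 628.14 + 271.61 + 2163.92 = 9983.68
Landed cost (B) = invoice 425179.00 + 9983.68 + duty 46666.69 = 481829.37
Difference = |500098.54 − 481829.37| = 18269.17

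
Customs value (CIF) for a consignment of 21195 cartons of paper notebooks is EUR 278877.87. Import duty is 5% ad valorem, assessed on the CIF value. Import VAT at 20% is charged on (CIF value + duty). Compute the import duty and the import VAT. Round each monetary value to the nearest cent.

Import duty: EUR 13943.89; import VAT: EUR 58564.35

Import duty = 278877.87 × 5% = 13943.89
VAT base = CIF + duty = 278877.87 + 13943.89 = 292821.76
Import VAT = 292821.76 × 20% = 58564.35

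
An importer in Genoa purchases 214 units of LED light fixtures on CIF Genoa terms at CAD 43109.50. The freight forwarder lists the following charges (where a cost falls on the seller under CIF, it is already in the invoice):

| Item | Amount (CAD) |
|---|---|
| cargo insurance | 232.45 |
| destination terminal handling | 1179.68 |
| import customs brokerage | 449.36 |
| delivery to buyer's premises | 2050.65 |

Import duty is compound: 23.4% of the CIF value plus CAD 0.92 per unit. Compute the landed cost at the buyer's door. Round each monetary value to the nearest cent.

Total landed cost: CAD 57073.69

CIF: the seller pays costs through ocean freight and marine insurance to the destination port.
Already in the invoice (seller's account under CIF): insurance — exclude.
The CIF price already equals the CIF value: 43109.50
Ad valorem component: 43109.50 × 23.4% = 10087.62
Specific component: 214 × 0.92 = 196.88
Import duty = 10087.62 + 196.88 = 10284.50
Buyer bears: destination terminal 1179.68 + brokerage 449.36 + delivery 2050.65 + duty 10284.50 = 13964.19
Landed cost = invoice 43109.50 + 13964.19 = 57073.69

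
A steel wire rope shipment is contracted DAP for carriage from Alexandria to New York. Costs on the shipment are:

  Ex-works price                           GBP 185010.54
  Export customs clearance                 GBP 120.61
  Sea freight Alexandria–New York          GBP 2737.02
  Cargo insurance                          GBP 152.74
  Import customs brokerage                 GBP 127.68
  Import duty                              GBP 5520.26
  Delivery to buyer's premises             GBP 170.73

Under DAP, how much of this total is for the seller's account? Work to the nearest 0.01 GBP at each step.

Seller's account: GBP 188191.64

DAP: the seller bears all costs to the named destination except import duty and clearance.
Seller's account: goods 185010.54 + export clearance 120.61 + freight 2737.02 + insurance 152.74 + delivery 170.73 = 188191.64
Buyer's account: brokerage 127.68 + duty 5520.26 = 5647.94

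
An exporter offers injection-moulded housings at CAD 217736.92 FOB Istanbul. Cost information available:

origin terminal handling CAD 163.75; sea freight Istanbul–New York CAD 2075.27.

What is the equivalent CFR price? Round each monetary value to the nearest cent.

Not relevant to the conversion: origin terminal — on the seller under both FOB and CFR; already in the FOB price and stays in the CFR price.
From FOB to CFR, the seller additionally bears: freight.
CFR price = 217736.92 + 2075.27 = 219812.19

CFR price: CAD 219812.19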